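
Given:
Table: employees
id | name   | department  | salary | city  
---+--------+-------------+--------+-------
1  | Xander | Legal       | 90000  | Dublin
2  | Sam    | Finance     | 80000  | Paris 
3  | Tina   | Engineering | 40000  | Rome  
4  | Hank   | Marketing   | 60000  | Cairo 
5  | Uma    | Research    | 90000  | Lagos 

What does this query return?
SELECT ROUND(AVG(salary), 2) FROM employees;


SUM(salary) = 360000
COUNT = 5
ROUND(AVG, 2) = ROUND(360000 / 5, 2) = 72000.0

72000.0


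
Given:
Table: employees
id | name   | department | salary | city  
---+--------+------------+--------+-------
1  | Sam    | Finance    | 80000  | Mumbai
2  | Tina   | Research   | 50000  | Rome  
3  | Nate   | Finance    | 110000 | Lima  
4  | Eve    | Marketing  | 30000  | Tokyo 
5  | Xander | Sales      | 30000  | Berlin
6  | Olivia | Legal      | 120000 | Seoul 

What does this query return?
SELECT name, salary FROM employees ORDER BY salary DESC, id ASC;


Sorting by salary DESC, then id ASC for ties

6 rows:
Olivia, 120000
Nate, 110000
Sam, 80000
Tina, 50000
Eve, 30000
Xander, 30000


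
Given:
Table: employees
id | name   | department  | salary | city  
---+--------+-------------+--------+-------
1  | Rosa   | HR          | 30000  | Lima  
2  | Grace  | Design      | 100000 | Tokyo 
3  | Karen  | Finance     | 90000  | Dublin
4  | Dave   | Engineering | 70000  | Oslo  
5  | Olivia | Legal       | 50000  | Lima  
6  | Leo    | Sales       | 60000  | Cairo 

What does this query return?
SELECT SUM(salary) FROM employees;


SUM(salary) = 30000 + 100000 + 90000 + 70000 + 50000 + 60000 = 400000

400000


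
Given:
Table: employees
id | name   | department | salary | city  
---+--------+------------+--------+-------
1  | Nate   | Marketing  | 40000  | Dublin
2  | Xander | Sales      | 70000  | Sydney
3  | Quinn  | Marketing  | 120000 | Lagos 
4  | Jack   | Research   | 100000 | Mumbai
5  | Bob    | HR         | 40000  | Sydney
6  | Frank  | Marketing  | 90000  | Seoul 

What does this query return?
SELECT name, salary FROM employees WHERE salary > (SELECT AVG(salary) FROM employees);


Subquery: AVG(salary) = 76666.67
Filtering: salary > 76666.67
  Quinn (120000) -> MATCH
  Jack (100000) -> MATCH
  Frank (90000) -> MATCH


3 rows:
Quinn, 120000
Jack, 100000
Frank, 90000


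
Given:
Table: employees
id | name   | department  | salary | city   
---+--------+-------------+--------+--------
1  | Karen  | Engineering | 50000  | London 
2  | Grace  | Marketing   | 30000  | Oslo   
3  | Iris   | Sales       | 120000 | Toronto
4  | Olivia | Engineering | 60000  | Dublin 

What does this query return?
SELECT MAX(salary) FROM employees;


Salaries: 50000, 30000, 120000, 60000
MAX = 120000

120000


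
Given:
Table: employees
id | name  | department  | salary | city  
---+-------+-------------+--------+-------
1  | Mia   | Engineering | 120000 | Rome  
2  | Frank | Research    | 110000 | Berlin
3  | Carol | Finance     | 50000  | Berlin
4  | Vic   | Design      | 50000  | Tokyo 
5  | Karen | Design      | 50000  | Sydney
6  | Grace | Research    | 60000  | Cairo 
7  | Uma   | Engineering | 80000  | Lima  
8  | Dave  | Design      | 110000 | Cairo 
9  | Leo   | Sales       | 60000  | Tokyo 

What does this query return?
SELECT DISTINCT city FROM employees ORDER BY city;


All 'city' values (row order): Rome, Berlin, Berlin, Tokyo, Sydney, Cairo, Lima, Cairo, Tokyo
Removing duplicates leaves 6 unique value(s).

6 values:
Berlin
Cairo
Lima
Rome
Sydney
Tokyo


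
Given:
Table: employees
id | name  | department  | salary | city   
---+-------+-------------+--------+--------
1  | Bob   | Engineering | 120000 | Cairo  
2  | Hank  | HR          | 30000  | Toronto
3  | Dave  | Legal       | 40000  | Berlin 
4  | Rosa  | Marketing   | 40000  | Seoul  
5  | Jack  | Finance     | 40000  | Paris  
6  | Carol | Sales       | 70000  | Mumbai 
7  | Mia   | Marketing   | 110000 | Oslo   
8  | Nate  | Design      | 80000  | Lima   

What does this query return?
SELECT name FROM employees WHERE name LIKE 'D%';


LIKE 'D%' matches names starting with 'D'
Matching: 1

1 rows:
Dave


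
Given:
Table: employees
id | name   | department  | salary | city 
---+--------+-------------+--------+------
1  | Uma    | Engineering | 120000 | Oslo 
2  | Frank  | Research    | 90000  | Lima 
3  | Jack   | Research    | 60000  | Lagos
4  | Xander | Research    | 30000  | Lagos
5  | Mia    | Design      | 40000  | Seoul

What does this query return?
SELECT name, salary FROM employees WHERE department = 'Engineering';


Filtering: department = 'Engineering'
Matching rows: 1

1 rows:
Uma, 120000


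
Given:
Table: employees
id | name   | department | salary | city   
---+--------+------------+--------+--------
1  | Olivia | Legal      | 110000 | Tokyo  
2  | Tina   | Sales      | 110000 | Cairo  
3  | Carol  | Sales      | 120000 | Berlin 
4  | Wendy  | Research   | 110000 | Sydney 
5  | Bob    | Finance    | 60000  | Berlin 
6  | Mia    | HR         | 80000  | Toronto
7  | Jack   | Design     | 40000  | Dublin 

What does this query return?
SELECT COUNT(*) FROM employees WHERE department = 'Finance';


Counting rows where department = 'Finance'
  Bob -> MATCH


1


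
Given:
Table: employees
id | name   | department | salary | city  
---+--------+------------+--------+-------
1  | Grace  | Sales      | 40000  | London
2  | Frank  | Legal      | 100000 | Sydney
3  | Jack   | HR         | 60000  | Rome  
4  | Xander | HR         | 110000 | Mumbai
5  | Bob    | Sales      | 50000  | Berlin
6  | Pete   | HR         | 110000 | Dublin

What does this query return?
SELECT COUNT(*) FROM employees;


COUNT(*) counts all rows

6


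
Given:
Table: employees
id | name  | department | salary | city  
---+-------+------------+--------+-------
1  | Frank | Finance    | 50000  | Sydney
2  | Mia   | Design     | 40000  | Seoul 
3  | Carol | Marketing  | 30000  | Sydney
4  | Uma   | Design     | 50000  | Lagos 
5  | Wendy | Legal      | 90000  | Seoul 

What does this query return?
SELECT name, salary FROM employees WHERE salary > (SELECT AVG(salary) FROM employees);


Subquery: AVG(salary) = 52000.0
Filtering: salary > 52000.0
  Wendy (90000) -> MATCH


1 rows:
Wendy, 90000


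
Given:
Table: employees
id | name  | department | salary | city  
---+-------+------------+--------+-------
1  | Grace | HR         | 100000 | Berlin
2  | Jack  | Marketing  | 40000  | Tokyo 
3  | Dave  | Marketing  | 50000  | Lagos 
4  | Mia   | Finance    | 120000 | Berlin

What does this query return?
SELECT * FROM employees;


SELECT * returns all 4 rows with all columns

4 rows:
1, Grace, HR, 100000, Berlin
2, Jack, Marketing, 40000, Tokyo
3, Dave, Marketing, 50000, Lagos
4, Mia, Finance, 120000, Berlin


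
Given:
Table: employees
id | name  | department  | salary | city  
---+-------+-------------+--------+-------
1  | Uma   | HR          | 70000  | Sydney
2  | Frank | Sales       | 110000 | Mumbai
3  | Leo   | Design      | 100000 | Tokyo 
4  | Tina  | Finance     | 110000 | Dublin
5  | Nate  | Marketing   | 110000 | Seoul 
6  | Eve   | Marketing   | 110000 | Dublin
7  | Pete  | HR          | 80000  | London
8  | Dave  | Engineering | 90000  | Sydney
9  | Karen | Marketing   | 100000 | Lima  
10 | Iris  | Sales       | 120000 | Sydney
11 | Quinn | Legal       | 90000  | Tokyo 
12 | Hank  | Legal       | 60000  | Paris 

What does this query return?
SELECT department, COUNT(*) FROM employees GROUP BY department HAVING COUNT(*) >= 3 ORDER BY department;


Groups with count >= 3:
  Marketing: 3 -> PASS
  Design: 1 -> filtered out
  Engineering: 1 -> filtered out
  Finance: 1 -> filtered out
  HR: 2 -> filtered out
  Legal: 2 -> filtered out
  Sales: 2 -> filtered out


1 groups:
Marketing, 3


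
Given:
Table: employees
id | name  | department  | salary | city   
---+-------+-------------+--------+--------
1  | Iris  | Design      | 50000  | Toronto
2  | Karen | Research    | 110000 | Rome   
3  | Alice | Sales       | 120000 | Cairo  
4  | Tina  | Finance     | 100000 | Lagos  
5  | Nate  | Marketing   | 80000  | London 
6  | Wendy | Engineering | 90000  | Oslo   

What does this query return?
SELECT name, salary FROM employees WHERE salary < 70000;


Filtering: salary < 70000
Matching: 1 rows

1 rows:
Iris, 50000


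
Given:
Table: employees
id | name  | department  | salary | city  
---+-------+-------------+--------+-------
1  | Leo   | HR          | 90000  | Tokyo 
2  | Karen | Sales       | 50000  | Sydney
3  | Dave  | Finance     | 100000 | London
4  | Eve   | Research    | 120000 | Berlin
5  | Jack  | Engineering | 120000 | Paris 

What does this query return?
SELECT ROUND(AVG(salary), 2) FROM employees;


SUM(salary) = 480000
COUNT = 5
ROUND(AVG, 2) = ROUND(480000 / 5, 2) = 96000.0

96000.0


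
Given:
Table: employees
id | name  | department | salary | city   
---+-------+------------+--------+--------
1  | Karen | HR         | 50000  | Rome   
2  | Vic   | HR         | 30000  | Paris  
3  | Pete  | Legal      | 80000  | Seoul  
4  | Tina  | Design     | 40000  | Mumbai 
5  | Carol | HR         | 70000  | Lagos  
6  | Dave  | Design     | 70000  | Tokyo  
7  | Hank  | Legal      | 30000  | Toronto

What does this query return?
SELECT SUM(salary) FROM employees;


SUM(salary) = 50000 + 30000 + 80000 + 40000 + 70000 + 70000 + 30000 = 370000

370000


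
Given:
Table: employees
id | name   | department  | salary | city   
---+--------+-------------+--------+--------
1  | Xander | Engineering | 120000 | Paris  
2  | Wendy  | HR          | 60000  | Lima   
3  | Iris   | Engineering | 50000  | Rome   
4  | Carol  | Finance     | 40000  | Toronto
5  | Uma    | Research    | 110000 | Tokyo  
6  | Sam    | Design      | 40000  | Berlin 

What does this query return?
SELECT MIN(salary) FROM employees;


Salaries: 120000, 60000, 50000, 40000, 110000, 40000
MIN = 40000

40000


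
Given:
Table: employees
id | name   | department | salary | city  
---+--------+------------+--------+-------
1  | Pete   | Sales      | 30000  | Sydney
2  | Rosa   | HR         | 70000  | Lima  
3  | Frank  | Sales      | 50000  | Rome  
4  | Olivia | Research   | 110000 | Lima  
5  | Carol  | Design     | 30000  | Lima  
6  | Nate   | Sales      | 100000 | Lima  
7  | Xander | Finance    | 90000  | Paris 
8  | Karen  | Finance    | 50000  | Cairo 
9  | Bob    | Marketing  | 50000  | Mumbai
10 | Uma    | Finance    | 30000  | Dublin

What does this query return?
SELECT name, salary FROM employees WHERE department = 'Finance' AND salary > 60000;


Filtering: department = 'Finance' AND salary > 60000
Matching: 1 rows

1 rows:
Xander, 90000


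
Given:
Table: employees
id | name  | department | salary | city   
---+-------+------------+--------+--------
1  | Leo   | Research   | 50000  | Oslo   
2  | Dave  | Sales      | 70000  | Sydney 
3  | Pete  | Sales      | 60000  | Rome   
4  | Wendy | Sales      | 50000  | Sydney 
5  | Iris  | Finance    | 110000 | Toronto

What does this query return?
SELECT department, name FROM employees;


Projecting columns: department, name

5 rows:
Research, Leo
Sales, Dave
Sales, Pete
Sales, Wendy
Finance, Iris


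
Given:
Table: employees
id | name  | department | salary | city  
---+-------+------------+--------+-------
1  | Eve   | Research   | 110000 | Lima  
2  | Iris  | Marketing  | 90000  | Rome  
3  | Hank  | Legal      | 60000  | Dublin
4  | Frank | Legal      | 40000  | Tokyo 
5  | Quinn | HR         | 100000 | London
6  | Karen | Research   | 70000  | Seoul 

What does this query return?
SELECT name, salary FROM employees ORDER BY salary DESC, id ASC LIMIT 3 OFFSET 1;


Sort by salary DESC (id ASC tiebreak), then skip 1 and take 3
Rows 2 through 4

3 rows:
Quinn, 100000
Iris, 90000
Karen, 70000


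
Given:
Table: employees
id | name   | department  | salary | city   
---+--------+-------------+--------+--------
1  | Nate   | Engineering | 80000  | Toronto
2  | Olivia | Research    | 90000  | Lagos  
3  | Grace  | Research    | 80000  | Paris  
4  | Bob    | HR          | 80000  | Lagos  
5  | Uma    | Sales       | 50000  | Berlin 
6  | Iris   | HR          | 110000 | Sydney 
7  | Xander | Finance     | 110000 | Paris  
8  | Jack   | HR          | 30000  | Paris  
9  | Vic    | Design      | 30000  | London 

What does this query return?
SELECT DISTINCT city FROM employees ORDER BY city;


All 'city' values (row order): Toronto, Lagos, Paris, Lagos, Berlin, Sydney, Paris, Paris, London
Removing duplicates leaves 6 unique value(s).

6 values:
Berlin
Lagos
London
Paris
Sydney
Toronto


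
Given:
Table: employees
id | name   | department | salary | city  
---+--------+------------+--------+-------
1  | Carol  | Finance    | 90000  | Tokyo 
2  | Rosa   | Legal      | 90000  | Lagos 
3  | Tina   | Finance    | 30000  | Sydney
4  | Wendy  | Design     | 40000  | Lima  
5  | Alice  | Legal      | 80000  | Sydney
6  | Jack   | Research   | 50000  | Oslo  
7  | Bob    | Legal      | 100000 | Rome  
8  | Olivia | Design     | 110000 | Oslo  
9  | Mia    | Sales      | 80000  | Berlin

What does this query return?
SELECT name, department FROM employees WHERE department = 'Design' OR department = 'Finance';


Filtering: department = 'Design' OR 'Finance'
Matching: 4 rows

4 rows:
Carol, Finance
Tina, Finance
Wendy, Design
Olivia, Design


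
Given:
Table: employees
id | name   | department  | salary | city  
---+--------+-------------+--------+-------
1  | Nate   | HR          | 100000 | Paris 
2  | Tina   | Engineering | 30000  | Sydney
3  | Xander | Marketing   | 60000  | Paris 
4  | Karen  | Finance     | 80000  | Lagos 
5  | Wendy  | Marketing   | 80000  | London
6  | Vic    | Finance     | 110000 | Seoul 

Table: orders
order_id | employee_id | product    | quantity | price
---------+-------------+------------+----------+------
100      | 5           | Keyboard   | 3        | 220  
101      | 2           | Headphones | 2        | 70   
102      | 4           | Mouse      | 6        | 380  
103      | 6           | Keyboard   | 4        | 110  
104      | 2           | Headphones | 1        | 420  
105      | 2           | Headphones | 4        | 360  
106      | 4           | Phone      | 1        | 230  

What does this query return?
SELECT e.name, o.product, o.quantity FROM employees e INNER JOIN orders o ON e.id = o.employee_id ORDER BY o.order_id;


Joining employees.id = orders.employee_id:
  employee Wendy (id=5) -> order Keyboard
  employee Tina (id=2) -> order Headphones
  employee Karen (id=4) -> order Mouse
  employee Vic (id=6) -> order Keyboard
  employee Tina (id=2) -> order Headphones
  employee Tina (id=2) -> order Headphones
  employee Karen (id=4) -> order Phone


7 rows:
Wendy, Keyboard, 3
Tina, Headphones, 2
Karen, Mouse, 6
Vic, Keyboard, 4
Tina, Headphones, 1
Tina, Headphones, 4
Karen, Phone, 1


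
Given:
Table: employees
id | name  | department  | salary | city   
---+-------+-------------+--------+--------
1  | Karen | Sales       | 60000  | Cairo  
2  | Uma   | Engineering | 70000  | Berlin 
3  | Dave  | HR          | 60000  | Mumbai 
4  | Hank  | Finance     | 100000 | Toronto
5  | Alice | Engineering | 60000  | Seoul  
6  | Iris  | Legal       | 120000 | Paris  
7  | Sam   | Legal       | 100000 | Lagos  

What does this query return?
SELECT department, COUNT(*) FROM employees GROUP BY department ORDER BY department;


Assigning each row to its department group:
  Karen -> Sales
  Uma -> Engineering
  Dave -> HR
  Hank -> Finance
  Alice -> Engineering
  Iris -> Legal
  Sam -> Legal


5 groups:
Engineering, 2
Finance, 1
HR, 1
Legal, 2
Sales, 1


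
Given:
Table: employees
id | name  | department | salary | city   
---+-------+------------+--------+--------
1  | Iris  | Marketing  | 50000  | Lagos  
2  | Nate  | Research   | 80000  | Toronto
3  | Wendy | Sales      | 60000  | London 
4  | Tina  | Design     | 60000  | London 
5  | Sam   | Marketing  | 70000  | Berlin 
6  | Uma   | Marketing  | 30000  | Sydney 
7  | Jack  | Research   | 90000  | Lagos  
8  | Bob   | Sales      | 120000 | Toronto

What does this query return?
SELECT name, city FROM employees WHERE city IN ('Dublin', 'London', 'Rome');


Filtering: city IN ('Dublin', 'London', 'Rome')
Matching: 2 rows

2 rows:
Wendy, London
Tina, London


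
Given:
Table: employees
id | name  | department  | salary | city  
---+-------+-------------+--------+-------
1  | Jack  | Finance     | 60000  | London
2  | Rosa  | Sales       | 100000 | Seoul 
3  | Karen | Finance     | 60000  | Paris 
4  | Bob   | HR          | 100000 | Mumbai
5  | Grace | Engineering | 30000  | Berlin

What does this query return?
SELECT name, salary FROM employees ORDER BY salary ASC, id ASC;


Sorting by salary ASC, then id ASC for ties

5 rows:
Grace, 30000
Jack, 60000
Karen, 60000
Rosa, 100000
Bob, 100000


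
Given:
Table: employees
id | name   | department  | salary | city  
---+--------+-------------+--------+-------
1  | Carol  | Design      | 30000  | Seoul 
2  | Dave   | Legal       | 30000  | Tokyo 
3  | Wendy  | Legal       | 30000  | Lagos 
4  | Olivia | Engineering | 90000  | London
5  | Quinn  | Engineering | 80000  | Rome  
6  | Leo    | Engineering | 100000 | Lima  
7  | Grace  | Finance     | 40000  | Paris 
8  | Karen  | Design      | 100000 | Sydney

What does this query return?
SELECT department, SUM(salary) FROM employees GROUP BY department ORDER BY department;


Summing salary within each department:
  Design: 30000 + 100000 = 130000
  Engineering: 90000 + 80000 + 100000 = 270000
  Finance: 40000 = 40000
  Legal: 30000 + 30000 = 60000


4 groups:
Design, 130000
Engineering, 270000
Finance, 40000
Legal, 60000


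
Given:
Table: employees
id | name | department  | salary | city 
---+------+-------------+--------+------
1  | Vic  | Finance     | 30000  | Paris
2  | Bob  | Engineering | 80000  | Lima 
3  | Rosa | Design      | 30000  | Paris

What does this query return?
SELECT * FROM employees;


SELECT * returns all 3 rows with all columns

3 rows:
1, Vic, Finance, 30000, Paris
2, Bob, Engineering, 80000, Lima
3, Rosa, Design, 30000, Paris


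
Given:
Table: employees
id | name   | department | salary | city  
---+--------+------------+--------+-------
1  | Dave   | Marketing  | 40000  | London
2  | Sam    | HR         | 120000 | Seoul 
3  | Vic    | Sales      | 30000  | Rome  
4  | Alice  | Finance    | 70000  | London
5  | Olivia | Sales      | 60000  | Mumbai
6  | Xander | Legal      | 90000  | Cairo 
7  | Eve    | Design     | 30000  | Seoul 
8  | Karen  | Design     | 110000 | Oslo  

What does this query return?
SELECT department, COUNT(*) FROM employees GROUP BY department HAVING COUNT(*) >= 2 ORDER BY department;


Groups with count >= 2:
  Design: 2 -> PASS
  Sales: 2 -> PASS
  Finance: 1 -> filtered out
  HR: 1 -> filtered out
  Legal: 1 -> filtered out
  Marketing: 1 -> filtered out


2 groups:
Design, 2
Sales, 2


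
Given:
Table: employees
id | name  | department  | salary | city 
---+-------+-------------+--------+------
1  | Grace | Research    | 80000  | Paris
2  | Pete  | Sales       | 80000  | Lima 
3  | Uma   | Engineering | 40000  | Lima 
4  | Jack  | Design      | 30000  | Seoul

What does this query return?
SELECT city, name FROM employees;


Projecting columns: city, name

4 rows:
Paris, Grace
Lima, Pete
Lima, Uma
Seoul, Jack


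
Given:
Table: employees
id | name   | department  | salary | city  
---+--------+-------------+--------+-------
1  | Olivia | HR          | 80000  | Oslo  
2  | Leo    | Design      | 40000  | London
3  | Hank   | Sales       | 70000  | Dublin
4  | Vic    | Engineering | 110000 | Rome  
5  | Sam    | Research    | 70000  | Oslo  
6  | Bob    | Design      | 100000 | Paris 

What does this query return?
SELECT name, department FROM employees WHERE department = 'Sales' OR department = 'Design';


Filtering: department = 'Sales' OR 'Design'
Matching: 3 rows

3 rows:
Leo, Design
Hank, Sales
Bob, Design


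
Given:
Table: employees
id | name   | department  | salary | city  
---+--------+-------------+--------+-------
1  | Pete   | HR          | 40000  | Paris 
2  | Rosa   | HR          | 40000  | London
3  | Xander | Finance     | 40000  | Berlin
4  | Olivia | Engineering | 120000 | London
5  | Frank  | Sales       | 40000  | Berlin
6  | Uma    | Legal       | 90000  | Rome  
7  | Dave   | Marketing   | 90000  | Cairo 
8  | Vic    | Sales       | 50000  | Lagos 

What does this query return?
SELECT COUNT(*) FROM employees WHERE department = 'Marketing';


Counting rows where department = 'Marketing'
  Dave -> MATCH


1


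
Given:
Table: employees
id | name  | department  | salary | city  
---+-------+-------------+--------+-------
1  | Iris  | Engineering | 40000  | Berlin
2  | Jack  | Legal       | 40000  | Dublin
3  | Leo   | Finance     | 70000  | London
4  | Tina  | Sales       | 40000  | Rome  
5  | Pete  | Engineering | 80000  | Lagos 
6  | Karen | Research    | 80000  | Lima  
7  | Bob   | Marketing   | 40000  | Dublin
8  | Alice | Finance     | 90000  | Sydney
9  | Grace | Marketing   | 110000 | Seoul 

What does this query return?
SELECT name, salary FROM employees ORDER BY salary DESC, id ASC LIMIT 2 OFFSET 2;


Sort by salary DESC (id ASC tiebreak), then skip 2 and take 2
Rows 3 through 4

2 rows:
Pete, 80000
Karen, 80000


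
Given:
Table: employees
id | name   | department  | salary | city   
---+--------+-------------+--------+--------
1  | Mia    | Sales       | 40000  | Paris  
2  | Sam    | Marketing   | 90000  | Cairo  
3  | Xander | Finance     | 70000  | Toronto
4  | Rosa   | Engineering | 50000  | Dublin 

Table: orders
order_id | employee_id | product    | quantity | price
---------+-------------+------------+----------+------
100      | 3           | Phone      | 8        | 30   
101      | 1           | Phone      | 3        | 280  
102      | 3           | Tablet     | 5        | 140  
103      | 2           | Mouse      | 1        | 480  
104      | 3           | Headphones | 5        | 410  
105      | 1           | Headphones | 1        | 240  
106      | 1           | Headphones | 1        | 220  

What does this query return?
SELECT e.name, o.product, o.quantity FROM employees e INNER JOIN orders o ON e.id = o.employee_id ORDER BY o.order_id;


Joining employees.id = orders.employee_id:
  employee Xander (id=3) -> order Phone
  employee Mia (id=1) -> order Phone
  employee Xander (id=3) -> order Tablet
  employee Sam (id=2) -> order Mouse
  employee Xander (id=3) -> order Headphones
  employee Mia (id=1) -> order Headphones
  employee Mia (id=1) -> order Headphones


7 rows:
Xander, Phone, 8
Mia, Phone, 3
Xander, Tablet, 5
Sam, Mouse, 1
Xander, Headphones, 5
Mia, Headphones, 1
Mia, Headphones, 1


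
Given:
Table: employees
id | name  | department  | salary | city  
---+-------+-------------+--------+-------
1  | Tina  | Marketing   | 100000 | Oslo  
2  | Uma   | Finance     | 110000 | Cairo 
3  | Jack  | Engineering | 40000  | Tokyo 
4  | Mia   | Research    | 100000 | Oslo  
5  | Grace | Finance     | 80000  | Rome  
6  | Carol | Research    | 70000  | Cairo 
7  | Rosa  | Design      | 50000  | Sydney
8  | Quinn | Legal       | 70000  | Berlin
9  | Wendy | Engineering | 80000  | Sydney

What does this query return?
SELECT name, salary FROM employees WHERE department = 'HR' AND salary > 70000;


Filtering: department = 'HR' AND salary > 70000
Matching: 0 rows

Empty result set (0 rows)


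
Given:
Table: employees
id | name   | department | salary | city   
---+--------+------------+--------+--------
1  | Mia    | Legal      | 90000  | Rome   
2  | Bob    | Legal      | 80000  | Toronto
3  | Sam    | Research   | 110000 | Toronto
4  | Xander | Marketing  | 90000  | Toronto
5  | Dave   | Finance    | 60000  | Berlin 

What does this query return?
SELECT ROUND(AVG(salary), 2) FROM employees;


SUM(salary) = 430000
COUNT = 5
ROUND(AVG, 2) = ROUND(430000 / 5, 2) = 86000.0

86000.0


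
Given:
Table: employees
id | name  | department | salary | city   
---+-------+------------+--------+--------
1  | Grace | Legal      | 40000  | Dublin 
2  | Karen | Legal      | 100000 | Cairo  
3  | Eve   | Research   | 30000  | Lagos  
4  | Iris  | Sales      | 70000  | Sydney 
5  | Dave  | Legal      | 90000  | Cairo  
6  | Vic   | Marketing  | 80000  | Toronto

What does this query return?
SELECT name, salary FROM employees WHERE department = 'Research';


Filtering: department = 'Research'
Matching rows: 1

1 rows:
Eve, 30000


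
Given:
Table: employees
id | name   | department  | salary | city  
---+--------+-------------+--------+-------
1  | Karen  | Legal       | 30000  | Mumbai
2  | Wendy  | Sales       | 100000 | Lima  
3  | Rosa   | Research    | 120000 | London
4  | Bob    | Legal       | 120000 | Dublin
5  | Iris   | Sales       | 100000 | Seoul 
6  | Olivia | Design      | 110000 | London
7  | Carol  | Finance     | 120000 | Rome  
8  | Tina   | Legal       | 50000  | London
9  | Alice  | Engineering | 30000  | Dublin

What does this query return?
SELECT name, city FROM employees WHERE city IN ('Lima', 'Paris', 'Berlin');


Filtering: city IN ('Lima', 'Paris', 'Berlin')
Matching: 1 rows

1 rows:
Wendy, Lima


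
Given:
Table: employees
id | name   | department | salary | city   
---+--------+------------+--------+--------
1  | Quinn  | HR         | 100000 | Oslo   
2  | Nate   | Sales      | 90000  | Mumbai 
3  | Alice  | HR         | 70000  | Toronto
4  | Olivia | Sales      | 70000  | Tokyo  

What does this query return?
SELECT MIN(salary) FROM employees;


Salaries: 100000, 90000, 70000, 70000
MIN = 70000

70000


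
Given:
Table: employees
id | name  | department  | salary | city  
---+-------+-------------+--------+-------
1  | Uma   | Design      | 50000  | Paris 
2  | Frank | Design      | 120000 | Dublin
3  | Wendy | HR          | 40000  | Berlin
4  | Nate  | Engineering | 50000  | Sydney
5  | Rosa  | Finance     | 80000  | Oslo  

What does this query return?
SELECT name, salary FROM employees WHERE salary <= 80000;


Filtering: salary <= 80000
Matching: 4 rows

4 rows:
Uma, 50000
Wendy, 40000
Nate, 50000
Rosa, 80000


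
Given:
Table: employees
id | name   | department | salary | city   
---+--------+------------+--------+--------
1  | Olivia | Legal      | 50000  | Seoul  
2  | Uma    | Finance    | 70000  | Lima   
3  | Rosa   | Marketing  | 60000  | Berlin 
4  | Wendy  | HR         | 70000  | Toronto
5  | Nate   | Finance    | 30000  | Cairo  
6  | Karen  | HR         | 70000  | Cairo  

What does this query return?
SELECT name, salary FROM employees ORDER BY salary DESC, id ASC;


Sorting by salary DESC, then id ASC for ties

6 rows:
Uma, 70000
Wendy, 70000
Karen, 70000
Rosa, 60000
Olivia, 50000
Nate, 30000


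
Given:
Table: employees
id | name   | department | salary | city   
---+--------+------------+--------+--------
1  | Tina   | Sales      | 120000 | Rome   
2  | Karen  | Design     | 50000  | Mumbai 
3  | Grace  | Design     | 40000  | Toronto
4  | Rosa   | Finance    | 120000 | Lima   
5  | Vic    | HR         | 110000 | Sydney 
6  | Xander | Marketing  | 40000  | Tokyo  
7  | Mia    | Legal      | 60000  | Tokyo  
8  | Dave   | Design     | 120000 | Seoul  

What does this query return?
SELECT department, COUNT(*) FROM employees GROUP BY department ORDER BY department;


Assigning each row to its department group:
  Tina -> Sales
  Karen -> Design
  Grace -> Design
  Rosa -> Finance
  Vic -> HR
  Xander -> Marketing
  Mia -> Legal
  Dave -> Design


6 groups:
Design, 3
Finance, 1
HR, 1
Legal, 1
Marketing, 1
Sales, 1


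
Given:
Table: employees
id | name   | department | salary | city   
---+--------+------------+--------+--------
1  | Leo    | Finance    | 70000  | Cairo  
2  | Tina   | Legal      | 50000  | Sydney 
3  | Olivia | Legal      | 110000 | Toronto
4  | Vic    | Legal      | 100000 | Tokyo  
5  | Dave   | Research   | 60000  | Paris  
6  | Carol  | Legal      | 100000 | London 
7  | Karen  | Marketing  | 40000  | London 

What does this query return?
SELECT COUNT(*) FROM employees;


COUNT(*) counts all rows

7


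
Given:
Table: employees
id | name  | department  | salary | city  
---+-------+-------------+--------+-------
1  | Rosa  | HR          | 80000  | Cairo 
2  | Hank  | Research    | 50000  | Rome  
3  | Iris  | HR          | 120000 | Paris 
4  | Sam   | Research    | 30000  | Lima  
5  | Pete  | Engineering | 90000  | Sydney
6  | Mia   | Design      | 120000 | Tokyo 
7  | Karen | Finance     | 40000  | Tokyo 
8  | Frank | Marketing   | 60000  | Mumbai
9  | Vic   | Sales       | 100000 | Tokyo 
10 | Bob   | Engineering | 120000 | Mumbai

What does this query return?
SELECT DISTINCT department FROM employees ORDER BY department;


All 'department' values (row order): HR, Research, HR, Research, Engineering, Design, Finance, Marketing, Sales, Engineering
Removing duplicates leaves 7 unique value(s).

7 values:
Design
Engineering
Finance
HR
Marketing
Research
Sales


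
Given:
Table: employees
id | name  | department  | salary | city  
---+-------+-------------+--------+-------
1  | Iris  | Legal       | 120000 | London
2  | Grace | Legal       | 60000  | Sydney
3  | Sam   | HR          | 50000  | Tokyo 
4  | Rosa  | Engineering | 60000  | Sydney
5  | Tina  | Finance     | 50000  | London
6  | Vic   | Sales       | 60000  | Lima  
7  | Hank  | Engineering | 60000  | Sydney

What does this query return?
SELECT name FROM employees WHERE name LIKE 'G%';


LIKE 'G%' matches names starting with 'G'
Matching: 1

1 rows:
Grace


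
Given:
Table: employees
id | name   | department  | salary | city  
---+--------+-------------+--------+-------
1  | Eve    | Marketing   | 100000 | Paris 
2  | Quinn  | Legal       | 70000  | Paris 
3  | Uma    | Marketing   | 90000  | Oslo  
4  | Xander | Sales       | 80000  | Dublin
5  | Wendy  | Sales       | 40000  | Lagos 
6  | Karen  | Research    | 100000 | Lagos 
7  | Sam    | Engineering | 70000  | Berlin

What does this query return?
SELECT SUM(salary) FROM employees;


SUM(salary) = 100000 + 70000 + 90000 + 80000 + 40000 + 100000 + 70000 = 550000

550000


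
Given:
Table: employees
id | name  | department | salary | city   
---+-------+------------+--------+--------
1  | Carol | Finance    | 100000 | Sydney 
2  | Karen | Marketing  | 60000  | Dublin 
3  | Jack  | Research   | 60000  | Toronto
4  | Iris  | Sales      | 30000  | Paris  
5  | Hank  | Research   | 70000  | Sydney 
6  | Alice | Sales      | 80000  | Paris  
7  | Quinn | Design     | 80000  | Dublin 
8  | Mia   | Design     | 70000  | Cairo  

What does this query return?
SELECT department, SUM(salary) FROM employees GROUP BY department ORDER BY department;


Summing salary within each department:
  Design: 80000 + 70000 = 150000
  Finance: 100000 = 100000
  Marketing: 60000 = 60000
  Research: 60000 + 70000 = 130000
  Sales: 30000 + 80000 = 110000


5 groups:
Design, 150000
Finance, 100000
Marketing, 60000
Research, 130000
Sales, 110000


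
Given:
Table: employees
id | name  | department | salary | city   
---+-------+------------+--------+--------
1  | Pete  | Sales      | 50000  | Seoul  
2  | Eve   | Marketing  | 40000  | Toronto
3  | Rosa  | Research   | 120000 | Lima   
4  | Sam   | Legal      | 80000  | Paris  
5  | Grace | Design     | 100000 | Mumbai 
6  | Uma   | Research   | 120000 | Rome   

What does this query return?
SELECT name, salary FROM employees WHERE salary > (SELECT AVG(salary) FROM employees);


Subquery: AVG(salary) = 85000.0
Filtering: salary > 85000.0
  Rosa (120000) -> MATCH
  Grace (100000) -> MATCH
  Uma (120000) -> MATCH


3 rows:
Rosa, 120000
Grace, 100000
Uma, 120000


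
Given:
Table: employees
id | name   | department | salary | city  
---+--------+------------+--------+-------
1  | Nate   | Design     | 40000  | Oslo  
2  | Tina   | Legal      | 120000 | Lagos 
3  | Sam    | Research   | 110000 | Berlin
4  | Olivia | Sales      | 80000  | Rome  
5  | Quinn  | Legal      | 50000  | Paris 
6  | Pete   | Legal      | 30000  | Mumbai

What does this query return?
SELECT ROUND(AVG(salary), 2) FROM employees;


SUM(salary) = 430000
COUNT = 6
ROUND(AVG, 2) = ROUND(430000 / 6, 2) = 71666.67

71666.67


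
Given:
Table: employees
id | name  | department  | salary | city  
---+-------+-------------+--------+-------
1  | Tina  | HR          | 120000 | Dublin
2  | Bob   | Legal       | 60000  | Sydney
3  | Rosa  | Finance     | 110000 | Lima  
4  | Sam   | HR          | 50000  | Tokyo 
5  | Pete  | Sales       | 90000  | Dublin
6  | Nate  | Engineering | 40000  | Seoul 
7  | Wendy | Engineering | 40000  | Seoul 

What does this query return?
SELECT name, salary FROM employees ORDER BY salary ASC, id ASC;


Sorting by salary ASC, then id ASC for ties

7 rows:
Nate, 40000
Wendy, 40000
Sam, 50000
Bob, 60000
Pete, 90000
Rosa, 110000
Tina, 120000


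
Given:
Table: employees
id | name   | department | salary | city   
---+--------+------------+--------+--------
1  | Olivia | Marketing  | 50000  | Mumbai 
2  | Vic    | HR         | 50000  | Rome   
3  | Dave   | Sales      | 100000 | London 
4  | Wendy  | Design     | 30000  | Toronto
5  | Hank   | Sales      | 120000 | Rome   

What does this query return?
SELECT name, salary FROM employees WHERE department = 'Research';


Filtering: department = 'Research'
Matching rows: 0

Empty result set (0 rows)


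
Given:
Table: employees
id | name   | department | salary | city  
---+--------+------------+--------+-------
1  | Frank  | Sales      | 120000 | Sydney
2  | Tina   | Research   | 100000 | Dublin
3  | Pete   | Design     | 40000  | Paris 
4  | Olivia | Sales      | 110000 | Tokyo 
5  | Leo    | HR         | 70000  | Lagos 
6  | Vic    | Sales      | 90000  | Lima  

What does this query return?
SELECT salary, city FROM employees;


Projecting columns: salary, city

6 rows:
120000, Sydney
100000, Dublin
40000, Paris
110000, Tokyo
70000, Lagos
90000, Lima


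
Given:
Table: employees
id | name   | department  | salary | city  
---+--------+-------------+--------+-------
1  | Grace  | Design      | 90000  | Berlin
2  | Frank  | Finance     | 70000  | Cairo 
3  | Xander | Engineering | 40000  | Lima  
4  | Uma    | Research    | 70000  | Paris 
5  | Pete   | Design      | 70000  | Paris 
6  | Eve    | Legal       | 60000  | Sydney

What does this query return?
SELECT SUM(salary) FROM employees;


SUM(salary) = 90000 + 70000 + 40000 + 70000 + 70000 + 60000 = 400000

400000


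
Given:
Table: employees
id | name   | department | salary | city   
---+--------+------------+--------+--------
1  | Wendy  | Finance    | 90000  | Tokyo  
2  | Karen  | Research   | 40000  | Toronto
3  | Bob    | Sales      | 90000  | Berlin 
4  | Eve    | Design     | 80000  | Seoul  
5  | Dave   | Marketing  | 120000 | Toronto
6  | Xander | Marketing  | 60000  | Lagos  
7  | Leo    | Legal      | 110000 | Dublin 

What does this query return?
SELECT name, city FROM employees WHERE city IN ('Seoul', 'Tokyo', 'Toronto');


Filtering: city IN ('Seoul', 'Tokyo', 'Toronto')
Matching: 4 rows

4 rows:
Wendy, Tokyo
Karen, Toronto
Eve, Seoul
Dave, Toronto


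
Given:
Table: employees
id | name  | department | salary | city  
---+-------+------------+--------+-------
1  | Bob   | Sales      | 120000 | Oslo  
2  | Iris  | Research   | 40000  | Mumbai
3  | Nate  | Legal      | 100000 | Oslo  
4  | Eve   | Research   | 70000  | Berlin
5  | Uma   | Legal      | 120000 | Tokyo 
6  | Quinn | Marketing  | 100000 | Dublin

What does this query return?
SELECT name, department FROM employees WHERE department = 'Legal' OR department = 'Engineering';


Filtering: department = 'Legal' OR 'Engineering'
Matching: 2 rows

2 rows:
Nate, Legal
Uma, Legal


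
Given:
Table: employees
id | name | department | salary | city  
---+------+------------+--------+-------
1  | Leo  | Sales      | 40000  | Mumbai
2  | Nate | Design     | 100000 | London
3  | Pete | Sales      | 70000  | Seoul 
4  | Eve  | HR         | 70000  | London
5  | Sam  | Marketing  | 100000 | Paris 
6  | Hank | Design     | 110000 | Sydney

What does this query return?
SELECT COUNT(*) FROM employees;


COUNT(*) counts all rows

6


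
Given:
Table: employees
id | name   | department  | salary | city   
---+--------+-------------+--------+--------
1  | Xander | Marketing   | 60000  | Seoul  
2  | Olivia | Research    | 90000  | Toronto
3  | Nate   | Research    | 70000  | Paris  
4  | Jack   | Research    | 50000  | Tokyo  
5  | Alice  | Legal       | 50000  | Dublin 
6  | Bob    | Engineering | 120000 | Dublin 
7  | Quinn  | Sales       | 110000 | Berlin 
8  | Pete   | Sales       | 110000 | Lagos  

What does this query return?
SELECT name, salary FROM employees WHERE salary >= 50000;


Filtering: salary >= 50000
Matching: 8 rows

8 rows:
Xander, 60000
Olivia, 90000
Nate, 70000
Jack, 50000
Alice, 50000
Bob, 120000
Quinn, 110000
Pete, 110000


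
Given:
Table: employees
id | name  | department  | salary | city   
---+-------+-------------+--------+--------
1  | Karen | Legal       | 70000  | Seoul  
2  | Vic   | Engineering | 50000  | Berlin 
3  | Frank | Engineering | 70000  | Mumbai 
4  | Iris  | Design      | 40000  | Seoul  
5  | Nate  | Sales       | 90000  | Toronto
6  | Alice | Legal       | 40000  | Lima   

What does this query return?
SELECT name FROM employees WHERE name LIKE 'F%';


LIKE 'F%' matches names starting with 'F'
Matching: 1

1 rows:
Frank


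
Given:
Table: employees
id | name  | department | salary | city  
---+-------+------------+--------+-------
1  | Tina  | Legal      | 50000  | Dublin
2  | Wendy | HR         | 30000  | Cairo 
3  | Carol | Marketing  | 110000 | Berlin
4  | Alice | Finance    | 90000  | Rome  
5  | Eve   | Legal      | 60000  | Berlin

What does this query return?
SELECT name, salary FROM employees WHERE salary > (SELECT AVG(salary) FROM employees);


Subquery: AVG(salary) = 68000.0
Filtering: salary > 68000.0
  Carol (110000) -> MATCH
  Alice (90000) -> MATCH


2 rows:
Carol, 110000
Alice, 90000


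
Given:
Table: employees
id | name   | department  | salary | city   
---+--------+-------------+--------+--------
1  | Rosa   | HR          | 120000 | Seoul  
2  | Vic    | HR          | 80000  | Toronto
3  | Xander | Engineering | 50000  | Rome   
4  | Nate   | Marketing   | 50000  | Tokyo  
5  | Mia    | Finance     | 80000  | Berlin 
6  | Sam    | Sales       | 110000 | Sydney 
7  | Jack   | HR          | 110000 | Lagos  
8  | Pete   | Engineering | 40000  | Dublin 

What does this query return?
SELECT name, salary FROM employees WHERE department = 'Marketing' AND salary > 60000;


Filtering: department = 'Marketing' AND salary > 60000
Matching: 0 rows

Empty result set (0 rows)


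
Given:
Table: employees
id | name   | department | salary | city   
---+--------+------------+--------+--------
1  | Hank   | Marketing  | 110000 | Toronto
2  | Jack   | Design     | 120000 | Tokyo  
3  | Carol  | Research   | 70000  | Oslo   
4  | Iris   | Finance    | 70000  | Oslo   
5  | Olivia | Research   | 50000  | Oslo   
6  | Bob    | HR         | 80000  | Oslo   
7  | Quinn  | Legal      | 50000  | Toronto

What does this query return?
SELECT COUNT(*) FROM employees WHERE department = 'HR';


Counting rows where department = 'HR'
  Bob -> MATCH


1


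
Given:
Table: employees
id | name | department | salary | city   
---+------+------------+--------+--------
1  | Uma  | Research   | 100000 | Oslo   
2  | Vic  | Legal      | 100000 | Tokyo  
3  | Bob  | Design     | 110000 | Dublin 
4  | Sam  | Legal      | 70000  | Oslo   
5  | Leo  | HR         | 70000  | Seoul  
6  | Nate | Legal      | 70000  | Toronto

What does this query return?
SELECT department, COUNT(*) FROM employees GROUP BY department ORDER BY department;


Assigning each row to its department group:
  Uma -> Research
  Vic -> Legal
  Bob -> Design
  Sam -> Legal
  Leo -> HR
  Nate -> Legal


4 groups:
Design, 1
HR, 1
Legal, 3
Research, 1


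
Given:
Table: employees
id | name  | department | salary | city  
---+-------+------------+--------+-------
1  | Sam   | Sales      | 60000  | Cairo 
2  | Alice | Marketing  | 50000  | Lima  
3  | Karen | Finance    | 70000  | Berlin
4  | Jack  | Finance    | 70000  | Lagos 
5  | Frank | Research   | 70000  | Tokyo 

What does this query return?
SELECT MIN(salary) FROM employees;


Salaries: 60000, 50000, 70000, 70000, 70000
MIN = 50000

50000
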